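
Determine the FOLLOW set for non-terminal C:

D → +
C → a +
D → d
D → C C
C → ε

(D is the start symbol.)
To compute FOLLOW(C), find every occurrence of C on a right-hand side N → α C β: add FIRST(β) \ {ε}, and if β is empty or nullable also add FOLLOW(N). Iterate to a fixed point.

In D → C C: C is followed by C, add FIRST(C) \ {ε} = { 'a' }
  C is nullable, so also add FOLLOW(D)
In D → C C: C is at the end, add FOLLOW(D)

The FOLLOW sets referred to above (computed the same way, to a fixed point):
  FOLLOW(D) = { $ }

Taking the union: FOLLOW(C) = { $, 'a' }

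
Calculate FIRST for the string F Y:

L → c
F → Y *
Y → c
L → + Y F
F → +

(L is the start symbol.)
{ '+', 'c' }

FIRST sets of the non-terminals involved (from the grammar, by fixed-point iteration):
  FIRST(F) = { '+', 'c' }

To compute FIRST(F Y), process the symbols left to right:
Symbol F is a non-terminal. Add FIRST(F) \ {ε} = { '+', 'c' }
F is not nullable (ε ∉ FIRST(F)), so stop here.
FIRST(F Y) = { '+', 'c' }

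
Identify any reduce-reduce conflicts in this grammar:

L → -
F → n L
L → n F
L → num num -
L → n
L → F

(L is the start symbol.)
Yes — I8: [L → F .] vs [L → n F .]

Augment with L' → L and build the canonical LR(0) collection (I0 = CLOSURE({[L' → . L]}), then GOTO on every symbol after a dot until no new states appear). It has 10 states:
  I0: { [F → . n L], [L → . -], [L → . F], [L → . n F], [L → . n], [L → . num num -], [L' → . L] }  — shift
  I1: { [L → - .] }  — reduce
  I2: { [L → F .] }  — reduce
  I3: { [L' → L .] }  — accept
  I4: { [F → . n L], [F → n . L], [L → . -], [L → . F], [L → . n F], [L → . n], [L → . num num -], [L → n . F], [L → n .] }  — shift, reduce
  I5: { [L → num . num -] }  — shift
  I6: { [L → num num . -] }  — shift
  I7: { [L → num num - .] }  — reduce
  I8: { [L → F .], [L → n F .] }  — 2 reduces
  I9: { [F → n L .] }  — reduce

I8 contains complete items [L → F .], [L → n F .] — reduce-reduce conflict.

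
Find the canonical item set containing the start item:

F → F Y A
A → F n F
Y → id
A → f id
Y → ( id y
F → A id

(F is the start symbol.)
First, augment the grammar with F' → F
I₀ = CLOSURE({ [F' → . F] }):
  [F' → . F] has the dot before F: add [F → . F Y A], [F → . A id]
  [F → . A id] has the dot before A: add [A → . F n F], [A → . f id]
No further items can be added.

I₀ = { [A → . F n F], [A → . f id], [F → . A id], [F → . F Y A], [F' → . F] }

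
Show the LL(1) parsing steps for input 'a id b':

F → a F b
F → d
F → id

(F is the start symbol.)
LL(1) parsing maintains a stack (initially the start symbol over $) and the input. At each step: if the stack top is a terminal, match it against the current input token; if it is a non-terminal N, replace it with the RHS of M[N, lookahead] (the unique production whose predict set contains the lookahead).

Stack is shown with the top on the left.

Stack    Input     Action
-------------------------
F $      a id b $  output F → a F b
a F b $  a id b $  match 'a'
F b $    id b $    output F → id
id b $   id b $    match 'id'
b $      b $       match 'b'
$        $         accept

The string is accepted.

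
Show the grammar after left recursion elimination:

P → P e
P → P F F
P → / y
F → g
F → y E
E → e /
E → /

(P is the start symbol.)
P → / y P'
P' → e P'
P' → F F P'
P' → ε
F → g
F → y E
E → e /
E → /

P is directly left-recursive. The standard transformation for
  A → A α₁ | ... | A α_m | β₁ | ... | β_n
is
  A  → β₁ A' | ... | β_n A'
  A' → α₁ A' | ... | α_m A' | ε

P → / y becomes P → / y P'
P → P e becomes P' → e P'
P → P F F becomes P' → F F P'
Add P' → ε

Productions for other non-terminals are unchanged:
  F → g
  F → y E
  E → e /
  E → /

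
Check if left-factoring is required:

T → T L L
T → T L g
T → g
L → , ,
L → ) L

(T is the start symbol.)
Yes, T has productions with common prefix 'T L'

Left-factoring is needed when two productions for the same non-terminal
share a common prefix on the right-hand side.

Productions for T:
  T → T L L
  T → T L g
  T → g
Productions for L:
  L → , ,
  L → ) L

Found common prefix 'T L' in productions for T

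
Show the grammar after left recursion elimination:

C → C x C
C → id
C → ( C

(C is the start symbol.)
C → id C'
C → ( C C'
C' → x C C'
C' → ε

C is directly left-recursive. The standard transformation for
  A → A α₁ | ... | A α_m | β₁ | ... | β_n
is
  A  → β₁ A' | ... | β_n A'
  A' → α₁ A' | ... | α_m A' | ε

C → id becomes C → id C'
C → ( C becomes C → ( C C'
C → C x C becomes C' → x C C'
Add C' → ε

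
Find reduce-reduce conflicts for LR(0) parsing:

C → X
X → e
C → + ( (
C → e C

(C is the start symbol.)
No reduce-reduce conflicts

Augment with C' → C and build the canonical LR(0) collection (I0 = CLOSURE({[C' → . C]}), then GOTO on every symbol after a dot until no new states appear). It has 8 states:
  I0: { [C → . + ( (], [C → . X], [C → . e C], [C' → . C], [X → . e] }  — shift
  I1: { [C → + . ( (] }  — shift
  I2: { [C' → C .] }  — accept
  I3: { [C → X .] }  — reduce
  I4: { [C → . + ( (], [C → . X], [C → . e C], [C → e . C], [X → . e], [X → e .] }  — shift, reduce
  I5: { [C → e C .] }  — reduce
  I6: { [C → + ( . (] }  — shift
  I7: { [C → + ( ( .] }  — reduce

No state contains more than one complete item.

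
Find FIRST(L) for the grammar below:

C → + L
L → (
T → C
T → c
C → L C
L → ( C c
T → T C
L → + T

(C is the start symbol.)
{ '(', '+' }

To compute FIRST(L), examine every production with L on the left-hand side, reading each right-hand side left to right until a non-nullable symbol is reached.

From L → (:
  - '(' is a terminal: add '(' and stop
From L → ( C c:
  - '(' is a terminal: add '(' and stop
From L → + T:
  - '+' is a terminal: add '+' and stop

Collecting: FIRST(L) = { '(', '+' }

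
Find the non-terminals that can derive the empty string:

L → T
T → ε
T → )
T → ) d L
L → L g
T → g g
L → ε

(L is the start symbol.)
{ 'L', 'T' }

ε-productions: T → ε, L → ε
So T, L are immediately nullable.
Every non-terminal is now nullable.
Nullable = { 'L', 'T' }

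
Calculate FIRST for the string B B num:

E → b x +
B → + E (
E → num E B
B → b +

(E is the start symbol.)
FIRST sets of the non-terminals involved (from the grammar, by fixed-point iteration):
  FIRST(B) = { '+', 'b' }

To compute FIRST(B B num), process the symbols left to right:
Symbol B is a non-terminal. Add FIRST(B) \ {ε} = { '+', 'b' }
B is not nullable (ε ∉ FIRST(B)), so stop here.
FIRST(B B num) = { '+', 'b' }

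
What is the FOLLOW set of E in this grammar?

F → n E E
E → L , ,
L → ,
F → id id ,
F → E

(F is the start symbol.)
{ $, ',' }

To compute FOLLOW(E), find every occurrence of E on a right-hand side N → α E β: add FIRST(β) \ {ε}, and if β is empty or nullable also add FOLLOW(N). Iterate to a fixed point.

In F → n E E: E is followed by E, add FIRST(E) \ {ε} = { ',' }
In F → n E E: E is at the end, add FOLLOW(F)
In F → E: E is at the end, add FOLLOW(F)

The FOLLOW sets referred to above (computed the same way, to a fixed point):
  FOLLOW(F) = { $ }

Taking the union: FOLLOW(E) = { $, ',' }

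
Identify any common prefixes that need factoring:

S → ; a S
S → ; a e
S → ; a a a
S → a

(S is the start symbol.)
Yes, S has productions with common prefix '; a'

Left-factoring is needed when two productions for the same non-terminal
share a common prefix on the right-hand side.

Productions for S:
  S → ; a S
  S → ; a e
  S → ; a a a
  S → a

Found common prefix '; a' in productions for S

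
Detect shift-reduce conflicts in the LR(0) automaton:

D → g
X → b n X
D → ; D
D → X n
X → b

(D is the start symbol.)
Augment with D' → D and build the canonical LR(0) collection (I0 = CLOSURE({[D' → . D]}), then GOTO on every symbol after a dot until no new states appear). It has 10 states:
  I0: { [D → . ; D], [D → . X n], [D → . g], [D' → . D], [X → . b n X], [X → . b] }  — shift
  I1: { [D → . ; D], [D → . X n], [D → . g], [D → ; . D], [X → . b n X], [X → . b] }  — shift
  I2: { [D' → D .] }  — accept
  I3: { [D → X . n] }  — shift
  I4: { [X → b . n X], [X → b .] }  — shift, reduce
  I5: { [D → g .] }  — reduce
  I6: { [X → . b n X], [X → . b], [X → b n . X] }  — shift
  I7: { [X → b n X .] }  — reduce
  I8: { [D → X n .] }  — reduce
  I9: { [D → ; D .] }  — reduce

I4 contains reduce item [X → b .] and shift item [X → b . n X] — shift-reduce conflict.

Answer: Yes — I4: [X → b .] vs [X → b . n X]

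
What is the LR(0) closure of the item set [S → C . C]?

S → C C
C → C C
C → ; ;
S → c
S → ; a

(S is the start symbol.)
{ [C → . ; ;], [C → . C C], [S → C . C] }

To compute CLOSURE, for each item [A → α.Bβ] where B is a non-terminal, add [B → .γ] for all productions B → γ; repeat for the newly added items until nothing changes.

Start with: [S → C . C]
  [S → C . C] has the dot before C: add [C → . C C], [C → . ; ;]
No further items can be added.

CLOSURE = { [C → . ; ;], [C → . C C], [S → C . C] }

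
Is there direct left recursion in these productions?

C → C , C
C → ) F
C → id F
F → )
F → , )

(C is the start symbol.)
C → C , C: LEFT RECURSIVE (starts with C)
C → ) F: starts with ')'
C → id F: starts with id
F → ): starts with ')'
F → , ): starts with ','

The grammar has direct left recursion on: C.

Answer: Yes, C is left-recursive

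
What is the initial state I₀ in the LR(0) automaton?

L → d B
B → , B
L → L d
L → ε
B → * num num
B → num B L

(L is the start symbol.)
First, augment the grammar with L' → L
I₀ = CLOSURE({ [L' → . L] }):
  [L' → . L] has the dot before L: add [L → . d B], [L → . L d], [L → .]
No further items can be added.

I₀ = { [L → . L d], [L → . d B], [L → .], [L' → . L] }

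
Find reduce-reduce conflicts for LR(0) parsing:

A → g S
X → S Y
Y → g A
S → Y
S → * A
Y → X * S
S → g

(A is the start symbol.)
Yes — I12: [S → Y .] vs [X → S Y .]

A reduce-reduce conflict occurs when an LR(0) state has two complete items [A → α .] and [B → β .] — both call for a reduction, and with no lookahead the parser cannot choose between them.

Augment with A' → A and build the canonical LR(0) collection (I0 = CLOSURE({[A' → . A]}), then GOTO on every symbol after a dot until no new states appear). It has 14 states:
  I0: { [A → . g S], [A' → . A] }  — shift
  I1: { [A' → A .] }  — accept
  I2: { [A → g . S], [S → . * A], [S → . Y], [S → . g], [X → . S Y], [Y → . X * S], [Y → . g A] }  — shift
  I3: { [A → . g S], [S → * . A] }  — shift
  I4: { [A → g S .], [S → . * A], [S → . Y], [S → . g], [X → . S Y], [X → S . Y], [Y → . X * S], [Y → . g A] }  — shift, reduce
  I5: { [Y → X . * S] }  — shift
  I6: { [S → Y .] }  — reduce
  I7: { [A → . g S], [S → g .], [Y → g . A] }  — shift, reduce
  I8: { [Y → g A .] }  — reduce
  I9: { [S → . * A], [S → . Y], [S → . g], [X → . S Y], [Y → . X * S], [Y → . g A], [Y → X * . S] }  — shift
  I10: { [S → . * A], [S → . Y], [S → . g], [X → . S Y], [X → S . Y], [Y → . X * S], [Y → . g A], [Y → X * S .] }  — shift, reduce
  I11: { [S → . * A], [S → . Y], [S → . g], [X → . S Y], [X → S . Y], [Y → . X * S], [Y → . g A] }  — shift
  I12: { [S → Y .], [X → S Y .] }  — 2 reduces
  I13: { [S → * A .] }  — reduce

I12 contains complete items [S → Y .], [X → S Y .] — reduce-reduce conflict.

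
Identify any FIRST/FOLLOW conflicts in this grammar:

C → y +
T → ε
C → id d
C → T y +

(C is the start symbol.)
No FIRST/FOLLOW conflicts.

Nullable non-terminals: T.
T has a nullable alternative but only one production, so nothing to check.

C has no nullable alternative, so no FIRST/FOLLOW check is needed there.

No FIRST/FOLLOW conflicts found.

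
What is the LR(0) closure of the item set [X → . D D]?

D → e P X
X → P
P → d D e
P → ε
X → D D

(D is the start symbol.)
Start with: [X → . D D]
  [X → . D D] has the dot before D: add [D → . e P X]
No further items can be added.

CLOSURE = { [D → . e P X], [X → . D D] }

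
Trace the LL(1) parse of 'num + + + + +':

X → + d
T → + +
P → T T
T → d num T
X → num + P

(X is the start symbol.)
LL(1) parsing maintains a stack (initially the start symbol over $) and the input. At each step: if the stack top is a terminal, match it against the current input token; if it is a non-terminal N, replace it with the RHS of M[N, lookahead] (the unique production whose predict set contains the lookahead).

Stack is shown with the top on the left.

Stack      Input            Action
----------------------------------
X $        num + + + + + $  output X → num + P
num + P $  num + + + + + $  match 'num'
+ P $      + + + + + $      match '+'
P $        + + + + $        output P → T T
T T $      + + + + $        output T → + +
+ + T $    + + + + $        match '+'
+ T $      + + + $          match '+'
T $        + + $            output T → + +
+ + $      + + $            match '+'
+ $        + $              match '+'
$          $                accept

The string is accepted.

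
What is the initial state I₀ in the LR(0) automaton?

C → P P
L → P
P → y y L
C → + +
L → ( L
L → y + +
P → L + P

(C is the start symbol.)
{ [C → . + +], [C → . P P], [C' → . C], [L → . ( L], [L → . P], [L → . y + +], [P → . L + P], [P → . y y L] }

First, augment the grammar with C' → C
I₀ = CLOSURE({ [C' → . C] }):
  [C' → . C] has the dot before C: add [C → . P P], [C → . + +]
  [C → . P P] has the dot before P: add [P → . y y L], [P → . L + P]
  [P → . L + P] has the dot before L: add [L → . P], [L → . ( L], [L → . y + +]
No further items can be added.

I₀ = { [C → . + +], [C → . P P], [C' → . C], [L → . ( L], [L → . P], [L → . y + +], [P → . L + P], [P → . y y L] }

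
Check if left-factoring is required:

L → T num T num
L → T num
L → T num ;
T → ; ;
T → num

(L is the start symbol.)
Yes, L has productions with common prefix 'T num'

Left-factoring is needed when two productions for the same non-terminal
share a common prefix on the right-hand side.

Productions for L:
  L → T num T num
  L → T num
  L → T num ;
Productions for T:
  T → ; ;
  T → num

Found common prefix 'T num' in productions for L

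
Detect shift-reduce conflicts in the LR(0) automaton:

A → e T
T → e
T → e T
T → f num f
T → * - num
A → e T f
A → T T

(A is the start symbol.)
Yes — I4: [T → e .] vs [T → . * - num]; I8: [A → e T .] vs [A → e T . f]; I9: [T → e .] vs [T → . * - num]

Augment with A' → A and build the canonical LR(0) collection (I0 = CLOSURE({[A' → . A]}), then GOTO on every symbol after a dot until no new states appear). It has 15 states:
  I0: { [A → . T T], [A → . e T f], [A → . e T], [A' → . A], [T → . * - num], [T → . e T], [T → . e], [T → . f num f] }  — shift
  I1: { [T → * . - num] }  — shift
  I2: { [A' → A .] }  — accept
  I3: { [A → T . T], [T → . * - num], [T → . e T], [T → . e], [T → . f num f] }  — shift
  I4: { [A → e . T f], [A → e . T], [T → . * - num], [T → . e T], [T → . e], [T → . f num f], [T → e . T], [T → e .] }  — shift, reduce
  I5: { [T → f . num f] }  — shift
  I6: { [T → f num . f] }  — shift
  I7: { [T → f num f .] }  — reduce
  I8: { [A → e T . f], [A → e T .], [T → e T .] }  — shift, 2 reduces
  I9: { [T → . * - num], [T → . e T], [T → . e], [T → . f num f], [T → e . T], [T → e .] }  — shift, reduce
  I10: { [T → e T .] }  — reduce
  I11: { [A → e T f .] }  — reduce
  I12: { [A → T T .] }  — reduce
  I13: { [T → * - . num] }  — shift
  I14: { [T → * - num .] }  — reduce

I4 contains reduce item [T → e .] and shift items [T → . * - num], [T → . e], [T → . e T], [T → . f num f] — shift-reduce conflict.
I8 contains reduce items [A → e T .], [T → e T .] and shift item [A → e T . f] — shift-reduce conflict.
I9 contains reduce item [T → e .] and shift items [T → . * - num], [T → . e], [T → . e T], [T → . f num f] — shift-reduce conflict.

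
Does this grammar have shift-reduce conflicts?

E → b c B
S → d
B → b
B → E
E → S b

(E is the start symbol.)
A shift-reduce conflict occurs when an LR(0) state has both:
  - a complete (reduce) item [A → α .] (dot at the end), and
  - a shift item [B → β . c γ] (dot before a terminal).

Augment with E' → E and build the canonical LR(0) collection (I0 = CLOSURE({[E' → . E]}), then GOTO on every symbol after a dot until no new states appear). It has 10 states:
  I0: { [E → . S b], [E → . b c B], [E' → . E], [S → . d] }  — shift
  I1: { [E' → E .] }  — accept
  I2: { [E → S . b] }  — shift
  I3: { [E → b . c B] }  — shift
  I4: { [S → d .] }  — reduce
  I5: { [B → . E], [B → . b], [E → . S b], [E → . b c B], [E → b c . B], [S → . d] }  — shift
  I6: { [E → b c B .] }  — reduce
  I7: { [B → E .] }  — reduce
  I8: { [B → b .], [E → b . c B] }  — shift, reduce
  I9: { [E → S b .] }  — reduce

I8 contains reduce item [B → b .] and shift item [E → b . c B] — shift-reduce conflict.

Answer: Yes — I8: [B → b .] vs [E → b . c B]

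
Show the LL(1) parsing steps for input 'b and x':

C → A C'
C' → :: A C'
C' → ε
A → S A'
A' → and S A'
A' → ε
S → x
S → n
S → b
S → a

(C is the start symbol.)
Stack is shown with the top on the left.

Stack          Input      Action
--------------------------------
C $            b and x $  output C → A C'
A C' $         b and x $  output A → S A'
S A' C' $      b and x $  output S → b
b A' C' $      b and x $  match 'b'
A' C' $        and x $    output A' → and S A'
and S A' C' $  and x $    match 'and'
S A' C' $      x $        output S → x
x A' C' $      x $        match 'x'
A' C' $        $          output A' → ε
C' $           $          output C' → ε
$              $          accept

The string is accepted.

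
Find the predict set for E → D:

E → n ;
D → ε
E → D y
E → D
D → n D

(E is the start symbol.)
{ $, 'n' }

PREDICT(E → D) = (FIRST(RHS) \ {ε}) ∪ (FOLLOW(E) if ε ∈ FIRST(RHS), i.e. RHS ⇒* ε)
FIRST(D) = { 'n', ε }
FIRST(D) = { 'n', ε }
ε ∈ FIRST(D) (the right-hand side is nullable), so add FOLLOW(E) = { $ }
PREDICT(E → D) = { $, 'n' }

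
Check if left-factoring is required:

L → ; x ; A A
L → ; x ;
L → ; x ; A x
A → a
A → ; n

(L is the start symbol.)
Left-factoring is needed when two productions for the same non-terminal
share a common prefix on the right-hand side.

Productions for L:
  L → ; x ; A A
  L → ; x ;
  L → ; x ; A x
Productions for A:
  A → a
  A → ; n

Found common prefix '; x ;' in productions for L

Answer: Yes, L has productions with common prefix '; x ;'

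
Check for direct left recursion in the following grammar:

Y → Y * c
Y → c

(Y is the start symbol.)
Direct left recursion occurs when N → N α for some non-terminal N (the right-hand side begins with the left-hand side itself).

Y → Y * c: LEFT RECURSIVE (starts with Y)
Y → c: starts with c

The grammar has direct left recursion on: Y.

Answer: Yes, Y is left-recursive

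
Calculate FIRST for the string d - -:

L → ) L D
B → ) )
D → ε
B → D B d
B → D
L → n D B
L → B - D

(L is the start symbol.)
{ 'd' }

To compute FIRST(d - -), process the symbols left to right:
Symbol d is a terminal. Add 'd' and stop.
FIRST(d - -) = { 'd' }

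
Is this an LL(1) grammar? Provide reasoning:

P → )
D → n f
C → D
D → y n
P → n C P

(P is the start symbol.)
A grammar is LL(1) if for each non-terminal N with multiple productions, the predict sets of those productions are pairwise disjoint, where PREDICT(N → α) = (FIRST(α) \ {ε}) ∪ (FOLLOW(N) if α ⇒* ε).

For P:
  PREDICT(P → ')') = { ')' }
  PREDICT(P → n C P) = { 'n' }
For D:
  PREDICT(D → n f) = { 'n' }
  PREDICT(D → y n) = { 'y' }
C has a single production, so nothing to check there.

All predict sets are disjoint. The grammar IS LL(1).

Answer: Yes, the grammar is LL(1).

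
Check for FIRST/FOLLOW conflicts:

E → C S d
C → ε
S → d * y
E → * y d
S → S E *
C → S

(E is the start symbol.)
Yes. C → S with FOLLOW(C) on { 'd' }

A FIRST/FOLLOW conflict occurs when a non-terminal N has a nullable alternative N → β (β ⇒* ε) and another alternative N → α with FIRST(α) ∩ FOLLOW(N) ≠ ∅: on such a lookahead the parser cannot decide between expanding α and letting N vanish via β.

Nullable non-terminals: C.
FIRST sets used below: FIRST(S) = { 'd' }

C: nullable alternative(s) C → ε; FOLLOW(C) = { 'd' }
  C → ε: FIRST \ {ε} = { } — this is the only nullable alternative, skip
  C → S: FIRST \ {ε} = { 'd' } — overlaps FOLLOW(C) on { 'd' }: CONFLICT

E, S have no nullable alternative, so no FIRST/FOLLOW check is needed there.

So the grammar has 1 FIRST/FOLLOW conflict (marked CONFLICT above).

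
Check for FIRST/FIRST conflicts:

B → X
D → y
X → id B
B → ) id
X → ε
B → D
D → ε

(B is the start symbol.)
Yes. B → X / B → D on { ε }

A FIRST/FIRST conflict occurs when two productions N → α and N → β for the same non-terminal have FIRST(α) ∩ FIRST(β) ≠ ∅ (with ε ∈ FIRST of a nullable right-hand side, so two nullable alternatives also conflict).

FIRST sets of the non-terminals at (or reachable through a nullable prefix from) the front of some alternative:
  FIRST(X) = { 'id', ε }
  FIRST(D) = { 'y', ε }

Productions for B:
  B → X: FIRST = { 'id', ε }
  B → ) id: FIRST = { ')' }
  B → D: FIRST = { 'y', ε }
Productions for D:
  D → y: FIRST = { 'y' }
  D → ε: FIRST = { ε }
Productions for X:
  X → id B: FIRST = { 'id' }
  X → ε: FIRST = { ε }

Conflict for B: B → X and B → D
  Overlap: { ε }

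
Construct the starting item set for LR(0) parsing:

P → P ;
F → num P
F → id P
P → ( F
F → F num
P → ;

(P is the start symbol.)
{ [P → . ( F], [P → . ;], [P → . P ;], [P' → . P] }

First, augment the grammar with P' → P
I₀ = CLOSURE({ [P' → . P] }):
  [P' → . P] has the dot before P: add [P → . P ;], [P → . ( F], [P → . ;]
No further items can be added.

I₀ = { [P → . ( F], [P → . ;], [P → . P ;], [P' → . P] }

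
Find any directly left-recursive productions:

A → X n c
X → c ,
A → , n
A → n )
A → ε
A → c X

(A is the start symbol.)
Direct left recursion occurs when N → N α for some non-terminal N (the right-hand side begins with the left-hand side itself).

A → X n c: starts with X
X → c ,: starts with c
A → , n: starts with ','
A → n ): starts with n
A → ε: starts with ε
A → c X: starts with c

No direct left recursion found.

Answer: No direct left recursion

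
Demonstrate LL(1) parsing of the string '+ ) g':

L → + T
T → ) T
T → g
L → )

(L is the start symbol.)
Stack is shown with the top on the left.

Stack  Input    Action
----------------------
L $    + ) g $  output L → + T
+ T $  + ) g $  match '+'
T $    ) g $    output T → ) T
) T $  ) g $    match ')'
T $    g $      output T → g
g $    g $      match 'g'
$      $        accept

The string is accepted.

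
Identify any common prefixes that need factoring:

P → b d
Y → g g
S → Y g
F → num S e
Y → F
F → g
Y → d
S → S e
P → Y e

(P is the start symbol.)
Left-factoring is needed when two productions for the same non-terminal
share a common prefix on the right-hand side.

Productions for P:
  P → b d
  P → Y e
Productions for Y:
  Y → g g
  Y → F
  Y → d
Productions for S:
  S → Y g
  S → S e
Productions for F:
  F → num S e
  F → g

No common prefixes found.

Answer: No, left-factoring is not needed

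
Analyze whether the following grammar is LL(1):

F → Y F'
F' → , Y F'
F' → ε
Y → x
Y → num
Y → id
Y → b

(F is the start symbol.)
Yes, the grammar is LL(1).

A grammar is LL(1) if for each non-terminal N with multiple productions, the predict sets of those productions are pairwise disjoint, where PREDICT(N → α) = (FIRST(α) \ {ε}) ∪ (FOLLOW(N) if α ⇒* ε).

Relevant sets:
  FOLLOW(F') = { $ }

For F':
  PREDICT(F' → ',' Y F') = { ',' }
  PREDICT(F' → ε) = { $ }
For Y:
  PREDICT(Y → x) = { 'x' }
  PREDICT(Y → num) = { 'num' }
  PREDICT(Y → id) = { 'id' }
  PREDICT(Y → b) = { 'b' }
F has a single production, so nothing to check there.

All predict sets are disjoint. The grammar IS LL(1).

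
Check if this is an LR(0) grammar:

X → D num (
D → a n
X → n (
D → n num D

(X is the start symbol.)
A grammar is LR(0) if no state in the canonical LR(0) collection has:
  - both a shift item (dot before a terminal) and a complete item (shift-reduce conflict), or
  - two or more complete items (reduce-reduce conflict; the accept item [X' → X .] counts as a complete item here).

Augment with X' → X and build the canonical LR(0) collection (I0 = CLOSURE({[X' → . X]}), then GOTO on every symbol after a dot until no new states appear). It has 12 states:
  I0: { [D → . a n], [D → . n num D], [X → . D num (], [X → . n (], [X' → . X] }  — shift
  I1: { [X → D . num (] }  — shift
  I2: { [X' → X .] }  — accept
  I3: { [D → a . n] }  — shift
  I4: { [D → n . num D], [X → n . (] }  — shift
  I5: { [X → n ( .] }  — reduce
  I6: { [D → . a n], [D → . n num D], [D → n num . D] }  — shift
  I7: { [D → n num D .] }  — reduce
  I8: { [D → n . num D] }  — shift
  I9: { [D → a n .] }  — reduce
  I10: { [X → D num . (] }  — shift
  I11: { [X → D num ( .] }  — reduce

Every state is either a pure shift/goto state or contains exactly one complete item and nothing to shift — no conflicts. The grammar is LR(0).

Answer: Yes, the grammar is LR(0)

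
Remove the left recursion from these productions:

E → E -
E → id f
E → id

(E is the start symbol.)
E is directly left-recursive. The standard transformation for
  A → A α₁ | ... | A α_m | β₁ | ... | β_n
is
  A  → β₁ A' | ... | β_n A'
  A' → α₁ A' | ... | α_m A' | ε

E → id f becomes E → id f E'
E → id becomes E → id E'
E → E - becomes E' → - E'
Add E' → ε

Resulting grammar:
E → id f E'
E → id E'
E' → - E'
E' → ε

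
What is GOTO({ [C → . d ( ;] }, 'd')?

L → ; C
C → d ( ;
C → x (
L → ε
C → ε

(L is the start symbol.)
{ [C → d . ( ;] }

GOTO(I, 'd') = CLOSURE({ [A → αX.β] : [A → α.Xβ] ∈ I, X = 'd' })

Items with dot before 'd', with the dot advanced:
  [C → . d ( ;] → [C → d . ( ;]
Closure adds nothing (no advanced item has the dot before a non-terminal).

GOTO = { [C → d . ( ;] }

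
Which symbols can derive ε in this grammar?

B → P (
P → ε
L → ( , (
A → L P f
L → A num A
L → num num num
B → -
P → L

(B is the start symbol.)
{ 'P' }

A non-terminal is nullable if it can derive ε (the empty string): either it has an ε-production, or it has a production whose right-hand side consists entirely of nullable non-terminals.

ε-productions: P → ε
So P is immediately nullable.
No further non-terminal can be added: every production for the remaining non-terminals contains a terminal or a non-nullable non-terminal.
Nullable = { 'P' }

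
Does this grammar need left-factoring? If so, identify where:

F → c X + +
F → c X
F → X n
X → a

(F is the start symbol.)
Yes, F has productions with common prefix 'c X'

Left-factoring is needed when two productions for the same non-terminal
share a common prefix on the right-hand side.

Productions for F:
  F → c X + +
  F → c X
  F → X n

Found common prefix 'c X' in productions for F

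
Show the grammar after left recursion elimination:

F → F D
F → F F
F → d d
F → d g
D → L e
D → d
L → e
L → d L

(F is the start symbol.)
F → d d F'
F → d g F'
F' → D F'
F' → F F'
F' → ε
D → L e
D → d
L → e
L → d L

F is directly left-recursive. The standard transformation for
  A → A α₁ | ... | A α_m | β₁ | ... | β_n
is
  A  → β₁ A' | ... | β_n A'
  A' → α₁ A' | ... | α_m A' | ε

F → d d becomes F → d d F'
F → d g becomes F → d g F'
F → F D becomes F' → D F'
F → F F becomes F' → F F'
Add F' → ε

Productions for other non-terminals are unchanged:
  D → L e
  D → d
  L → e
  L → d L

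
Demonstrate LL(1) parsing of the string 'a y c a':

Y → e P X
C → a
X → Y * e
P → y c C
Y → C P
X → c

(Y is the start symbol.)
Stack is shown with the top on the left.

Stack    Input      Action
--------------------------
Y $      a y c a $  output Y → C P
C P $    a y c a $  output C → a
a P $    a y c a $  match 'a'
P $      y c a $    output P → y c C
y c C $  y c a $    match 'y'
c C $    c a $      match 'c'
C $      a $        output C → a
a $      a $        match 'a'
$        $          accept

The string is accepted.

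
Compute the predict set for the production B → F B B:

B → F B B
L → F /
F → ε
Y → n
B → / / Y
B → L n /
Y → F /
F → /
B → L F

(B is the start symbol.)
PREDICT(B → F B B) = (FIRST(RHS) \ {ε}) ∪ (FOLLOW(B) if ε ∈ FIRST(RHS), i.e. RHS ⇒* ε)
FIRST(F) = { '/', ε }
FIRST(B) = { '/' }
FIRST(F B B) = { '/' }
ε ∉ FIRST(F B B), so FOLLOW(B) is not added.
PREDICT(B → F B B) = { '/' }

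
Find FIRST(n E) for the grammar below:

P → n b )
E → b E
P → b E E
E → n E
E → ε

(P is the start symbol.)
{ 'n' }

To compute FIRST(n E), process the symbols left to right:
Symbol n is a terminal. Add 'n' and stop.
FIRST(n E) = { 'n' }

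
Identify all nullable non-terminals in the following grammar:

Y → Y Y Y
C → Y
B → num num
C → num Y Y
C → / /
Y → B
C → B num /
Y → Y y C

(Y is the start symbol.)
There are no ε-productions, so no non-terminal can derive ε.
No non-terminals are nullable.

Answer: None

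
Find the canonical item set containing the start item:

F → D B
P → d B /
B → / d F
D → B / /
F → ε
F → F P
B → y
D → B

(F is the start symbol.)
First, augment the grammar with F' → F
I₀ = CLOSURE({ [F' → . F] }):
  [F' → . F] has the dot before F: add [F → . D B], [F → .], [F → . F P]
  [F → . D B] has the dot before D: add [D → . B / /], [D → . B]
  [D → . B / /] has the dot before B: add [B → . / d F], [B → . y]
No further items can be added.

I₀ = { [B → . / d F], [B → . y], [D → . B / /], [D → . B], [F → . D B], [F → . F P], [F → .], [F' → . F] }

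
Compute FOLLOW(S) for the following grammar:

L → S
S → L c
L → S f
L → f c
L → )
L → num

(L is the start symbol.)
{ $, 'c', 'f' }

To compute FOLLOW(S), find every occurrence of S on a right-hand side N → α S β: add FIRST(β) \ {ε}, and if β is empty or nullable also add FOLLOW(N). Iterate to a fixed point.

In L → S: S is at the end, add FOLLOW(L)
In L → S f: S is followed by f, add FIRST(f) \ {ε} = { 'f' }

The FOLLOW sets referred to above (computed the same way, to a fixed point):
  FOLLOW(L) = { $, 'c' }

Taking the union: FOLLOW(S) = { $, 'c', 'f' }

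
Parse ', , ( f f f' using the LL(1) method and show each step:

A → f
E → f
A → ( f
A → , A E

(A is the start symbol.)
LL(1) parsing maintains a stack (initially the start symbol over $) and the input. At each step: if the stack top is a terminal, match it against the current input token; if it is a non-terminal N, replace it with the RHS of M[N, lookahead] (the unique production whose predict set contains the lookahead).

Stack is shown with the top on the left.

Stack      Input          Action
--------------------------------
A $        , , ( f f f $  output A → , A E
, A E $    , , ( f f f $  match ','
A E $      , ( f f f $    output A → , A E
, A E E $  , ( f f f $    match ','
A E E $    ( f f f $      output A → ( f
( f E E $  ( f f f $      match '('
f E E $    f f f $        match 'f'
E E $      f f $          output E → f
f E $      f f $          match 'f'
E $        f $            output E → f
f $        f $            match 'f'
$          $              accept

The string is accepted.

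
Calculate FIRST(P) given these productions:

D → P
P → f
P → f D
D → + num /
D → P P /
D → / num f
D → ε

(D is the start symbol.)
To compute FIRST(P), examine every production with P on the left-hand side, reading each right-hand side left to right until a non-nullable symbol is reached.

From P → f:
  - f is a terminal: add 'f' and stop
From P → f D:
  - f is a terminal: add 'f' and stop

Collecting: FIRST(P) = { 'f' }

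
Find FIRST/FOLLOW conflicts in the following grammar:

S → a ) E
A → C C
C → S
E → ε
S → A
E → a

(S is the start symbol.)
A FIRST/FOLLOW conflict occurs when a non-terminal N has a nullable alternative N → β (β ⇒* ε) and another alternative N → α with FIRST(α) ∩ FOLLOW(N) ≠ ∅: on such a lookahead the parser cannot decide between expanding α and letting N vanish via β.

Nullable non-terminals: E.

E: nullable alternative(s) E → ε; FOLLOW(E) = { $, 'a' }
  E → ε: FIRST \ {ε} = { } — this is the only nullable alternative, skip
  E → a: FIRST \ {ε} = { 'a' } — overlaps FOLLOW(E) on { 'a' }: CONFLICT

A, C, S have no nullable alternative, so no FIRST/FOLLOW check is needed there.

So the grammar has 1 FIRST/FOLLOW conflict (marked CONFLICT above).

Answer: Yes. E → a with FOLLOW(E) on { 'a' }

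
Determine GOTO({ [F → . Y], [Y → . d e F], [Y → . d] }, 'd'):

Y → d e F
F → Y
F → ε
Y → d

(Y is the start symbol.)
GOTO(I, 'd') = CLOSURE({ [A → αX.β] : [A → α.Xβ] ∈ I, X = 'd' })

Items with dot before 'd', with the dot advanced:
  [Y → . d] → [Y → d .]
  [Y → . d e F] → [Y → d . e F]
Closure adds nothing (no advanced item has the dot before a non-terminal).

GOTO = { [Y → d . e F], [Y → d .] }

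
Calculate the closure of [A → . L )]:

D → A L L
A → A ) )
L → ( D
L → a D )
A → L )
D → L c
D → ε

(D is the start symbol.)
Start with: [A → . L )]
  [A → . L )] has the dot before L: add [L → . ( D], [L → . a D )]
No further items can be added.

CLOSURE = { [A → . L )], [L → . ( D], [L → . a D )] }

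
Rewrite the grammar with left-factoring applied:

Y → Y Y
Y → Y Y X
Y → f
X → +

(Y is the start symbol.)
Y → Y Y Y'
Y' → ε
Y' → X
Y → f
X → +

Left-factoring transforms A → αβ₁ | αβ₂ into A → αA' and A' → β₁ | β₂
(α is the longest common prefix among the alternatives). Repeat until
no nonterminal has two alternatives with a common prefix.

Round 1: Y has alternatives sharing prefix 'Y Y'. Introduce Y': Y → Y Y Y'
  Add: Y' → ε
  Add: Y' → X

No remaining common prefixes — done.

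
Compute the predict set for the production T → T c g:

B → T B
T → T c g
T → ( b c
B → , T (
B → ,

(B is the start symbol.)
PREDICT(T → T c g) = (FIRST(RHS) \ {ε}) ∪ (FOLLOW(T) if ε ∈ FIRST(RHS), i.e. RHS ⇒* ε)
FIRST(T) = { '(' }
FIRST(T c g) = { '(' }
ε ∉ FIRST(T c g), so FOLLOW(T) is not added.
PREDICT(T → T c g) = { '(' }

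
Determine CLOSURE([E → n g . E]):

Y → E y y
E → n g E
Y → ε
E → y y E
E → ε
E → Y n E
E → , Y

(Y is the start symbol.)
To compute CLOSURE, for each item [A → α.Bβ] where B is a non-terminal, add [B → .γ] for all productions B → γ; repeat for the newly added items until nothing changes.

Start with: [E → n g . E]
  [E → n g . E] has the dot before E: add [E → . n g E], [E → . y y E], [E → .], [E → . Y n E], [E → . , Y]
  [E → . Y n E] has the dot before Y: add [Y → . E y y], [Y → .]
No further items can be added.

CLOSURE = { [E → . , Y], [E → . Y n E], [E → . n g E], [E → . y y E], [E → .], [E → n g . E], [Y → . E y y], [Y → .] }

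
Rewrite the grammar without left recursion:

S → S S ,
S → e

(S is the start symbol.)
S is directly left-recursive. The standard transformation for
  A → A α₁ | ... | A α_m | β₁ | ... | β_n
is
  A  → β₁ A' | ... | β_n A'
  A' → α₁ A' | ... | α_m A' | ε

S → e becomes S → e S'
S → S S , becomes S' → S , S'
Add S' → ε

Resulting grammar:
S → e S'
S' → S , S'
S' → ε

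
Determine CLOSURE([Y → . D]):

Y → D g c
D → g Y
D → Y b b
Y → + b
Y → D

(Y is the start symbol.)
To compute CLOSURE, for each item [A → α.Bβ] where B is a non-terminal, add [B → .γ] for all productions B → γ; repeat for the newly added items until nothing changes.

Start with: [Y → . D]
  [Y → . D] has the dot before D: add [D → . g Y], [D → . Y b b]
  [D → . Y b b] has the dot before Y: add [Y → . D g c], [Y → . + b]
No further items can be added.

CLOSURE = { [D → . Y b b], [D → . g Y], [Y → . + b], [Y → . D g c], [Y → . D] }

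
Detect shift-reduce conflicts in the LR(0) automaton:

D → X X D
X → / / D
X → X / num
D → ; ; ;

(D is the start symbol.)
No shift-reduce conflicts

Augment with D' → D and build the canonical LR(0) collection (I0 = CLOSURE({[D' → . D]}), then GOTO on every symbol after a dot until no new states appear). It has 13 states:
  I0: { [D → . ; ; ;], [D → . X X D], [D' → . D], [X → . / / D], [X → . X / num] }  — shift
  I1: { [X → / . / D] }  — shift
  I2: { [D → ; . ; ;] }  — shift
  I3: { [D' → D .] }  — accept
  I4: { [D → X . X D], [X → . / / D], [X → . X / num], [X → X . / num] }  — shift
  I5: { [X → / . / D], [X → X / . num] }  — shift
  I6: { [D → . ; ; ;], [D → . X X D], [D → X X . D], [X → . / / D], [X → . X / num], [X → X . / num] }  — shift
  I7: { [D → X X D .] }  — reduce
  I8: { [D → . ; ; ;], [D → . X X D], [X → . / / D], [X → . X / num], [X → / / . D] }  — shift
  I9: { [X → X / num .] }  — reduce
  I10: { [X → / / D .] }  — reduce
  I11: { [D → ; ; . ;] }  — shift
  I12: { [D → ; ; ; .] }  — reduce

No state contains both a complete item and a shift item.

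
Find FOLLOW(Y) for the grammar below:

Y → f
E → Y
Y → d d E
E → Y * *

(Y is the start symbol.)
{ $, '*' }

Y is the start symbol, so $ ∈ FOLLOW(Y).
In E → Y: Y is at the end, add FOLLOW(E)
In E → Y * *: Y is followed by '*' '*', add FIRST('*' '*') \ {ε} = { '*' }

The FOLLOW sets referred to above (computed the same way, to a fixed point):
  FOLLOW(E) = { $, '*' }

Taking the union: FOLLOW(Y) = { $, '*' }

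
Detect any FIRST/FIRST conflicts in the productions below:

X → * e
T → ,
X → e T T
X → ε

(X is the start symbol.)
A FIRST/FIRST conflict occurs when two productions N → α and N → β for the same non-terminal have FIRST(α) ∩ FIRST(β) ≠ ∅ (with ε ∈ FIRST of a nullable right-hand side, so two nullable alternatives also conflict).

Productions for X:
  X → * e: FIRST = { '*' }
  X → e T T: FIRST = { 'e' }
  X → ε: FIRST = { ε }
T has only one production, so no FIRST/FIRST conflict is possible there.

All alternatives of each non-terminal have pairwise disjoint FIRST sets.

Answer: No FIRST/FIRST conflicts.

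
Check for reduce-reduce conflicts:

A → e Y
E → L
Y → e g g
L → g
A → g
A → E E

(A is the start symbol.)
Yes — I5: [A → g .] vs [L → g .]

A reduce-reduce conflict occurs when an LR(0) state has two complete items [A → α .] and [B → β .] — both call for a reduction, and with no lookahead the parser cannot choose between them.

Augment with A' → A and build the canonical LR(0) collection (I0 = CLOSURE({[A' → . A]}), then GOTO on every symbol after a dot until no new states appear). It has 12 states:
  I0: { [A → . E E], [A → . e Y], [A → . g], [A' → . A], [E → . L], [L → . g] }  — shift
  I1: { [A' → A .] }  — accept
  I2: { [A → E . E], [E → . L], [L → . g] }  — shift
  I3: { [E → L .] }  — reduce
  I4: { [A → e . Y], [Y → . e g g] }  — shift
  I5: { [A → g .], [L → g .] }  — 2 reduces
  I6: { [A → e Y .] }  — reduce
  I7: { [Y → e . g g] }  — shift
  I8: { [Y → e g . g] }  — shift
  I9: { [Y → e g g .] }  — reduce
  I10: { [A → E E .] }  — reduce
  I11: { [L → g .] }  — reduce

I5 contains complete items [A → g .], [L → g .] — reduce-reduce conflict.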